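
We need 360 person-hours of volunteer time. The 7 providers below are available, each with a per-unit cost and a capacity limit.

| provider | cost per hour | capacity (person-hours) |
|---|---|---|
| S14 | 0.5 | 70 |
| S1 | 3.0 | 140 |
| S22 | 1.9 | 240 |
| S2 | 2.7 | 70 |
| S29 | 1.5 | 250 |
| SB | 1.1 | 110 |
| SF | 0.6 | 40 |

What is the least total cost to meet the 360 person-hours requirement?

390

Use providers in increasing cost order.
S14 (0.5): use full 70 — 290 person-hours to go.
SF (0.6): use full 40 — 250 person-hours to go.
SB at 1.1: take all 110 person-hours — 140 still needed.
S29 (1.5): take the remaining 140 — done.
S22, S2, S1: unused.
Cost = 70×0.5 + 40×0.6 + 110×1.1 + 140×1.5 = 390.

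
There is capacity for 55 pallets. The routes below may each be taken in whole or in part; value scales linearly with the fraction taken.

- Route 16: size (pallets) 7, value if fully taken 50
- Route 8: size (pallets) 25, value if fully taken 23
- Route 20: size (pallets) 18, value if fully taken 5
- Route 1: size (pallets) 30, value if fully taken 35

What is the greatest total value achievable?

Rank by value-to-size ratio: Route 16 50/7≈7.14, Route 1 35/30≈1.17, Route 8 23/25≈0.92, Route 20 5/18≈0.278.
All 7 pallets of Route 16 fit (value 50) ; 48 remain.
Route 1: take in full, 30 pallets for value 35 ; 18 left.
Only 18 pallets remain; take 18/25 of Route 8 for value 23×18/25 = 16.56.
Total value = 101.56.

101.56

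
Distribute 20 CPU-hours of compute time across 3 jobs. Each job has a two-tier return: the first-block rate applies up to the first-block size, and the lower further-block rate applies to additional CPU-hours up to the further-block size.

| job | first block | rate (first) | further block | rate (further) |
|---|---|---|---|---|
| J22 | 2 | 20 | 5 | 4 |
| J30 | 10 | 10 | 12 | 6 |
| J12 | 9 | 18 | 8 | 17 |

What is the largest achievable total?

348

Treat each block as its own option and order by rate: J22/first 20 > J12/first 18 > J12/second 17 > J30/first 10 > J30/second 6 > J22/second 4.
J22/first (20): +2 ; 18 left.
J12/first (18): +9 ; 9 left.
Fill J12 second block (8 at 17) ; 1 left.
1 remain; put them into J30 first at 10.
Total = 20×2 + 18×9 + 17×8 + 10×1 = 348.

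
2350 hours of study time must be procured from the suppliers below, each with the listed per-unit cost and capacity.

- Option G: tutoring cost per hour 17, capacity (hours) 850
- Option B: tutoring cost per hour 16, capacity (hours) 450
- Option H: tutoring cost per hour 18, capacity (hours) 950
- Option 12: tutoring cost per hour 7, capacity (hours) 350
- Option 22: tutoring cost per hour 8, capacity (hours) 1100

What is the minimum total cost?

26100

Fill from the cheapest supplier first.
Option 12 at 7: take all 350 hours — 2000 still needed.
Take 1100 from Option 22 at 8 — need 900 more.
Option B (16): use full 450 — 450 hours to go.
Option G (17): take the remaining 450 — done.
Option H: unused.
Cost = 350×7 + 1100×8 + 450×16 + 450×17 = 26100.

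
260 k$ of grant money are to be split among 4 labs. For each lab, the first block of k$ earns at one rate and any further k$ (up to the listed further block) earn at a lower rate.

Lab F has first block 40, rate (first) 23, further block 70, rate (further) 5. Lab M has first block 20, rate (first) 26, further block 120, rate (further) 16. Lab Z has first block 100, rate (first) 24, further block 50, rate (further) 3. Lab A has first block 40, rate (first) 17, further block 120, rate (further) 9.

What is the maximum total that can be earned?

5480

Rank every tier by rate: Lab M/T1 26 > Lab Z/T1 24 > Lab F/T1 23 > Lab A/T1 17 > Lab M/T2 16 > Lab A/T2 9 > Lab F/T2 5 > Lab Z/T2 3.
Lab M T1 at 26: fill all 20 — 240 left.
Fill Lab Z T1 block (100 at 24) — 140 left.
Fill Lab F T1 block (40 at 23) — 100 left.
Lab A/T1 (17): +40 — 60 left.
Lab M T2 at 16: only 60 left, fill 60.
Total = 26×20 + 24×100 + 23×40 + 17×40 + 16×60 = 5480.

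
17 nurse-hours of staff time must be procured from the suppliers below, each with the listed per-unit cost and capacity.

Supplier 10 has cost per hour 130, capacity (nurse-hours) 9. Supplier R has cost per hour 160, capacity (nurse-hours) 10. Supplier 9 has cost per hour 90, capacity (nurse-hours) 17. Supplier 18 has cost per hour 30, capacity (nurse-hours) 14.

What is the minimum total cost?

690

Cheapest first:
Supplier 18 (30): use full 14 → 3 nurse-hours to go.
Supplier 9 at 90: take 3 of its 17 → requirement met.
Supplier 10, Supplier R: unused.
Cost = 14×30 + 3×90 = 690.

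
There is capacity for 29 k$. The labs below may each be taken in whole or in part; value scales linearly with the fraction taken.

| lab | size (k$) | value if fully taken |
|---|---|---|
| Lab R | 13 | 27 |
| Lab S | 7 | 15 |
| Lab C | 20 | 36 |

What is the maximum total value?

Best value per unit of size first: Lab S 15/7≈2.14, Lab R 27/13≈2.08, Lab C 36/20≈1.8.
Lab S: take in full, 7 k$ for value 15 → 22 left.
Take all of Lab R (13 k$, value 27) → 9 k$ left.
Fill the last 9 k$ with part of Lab C: 9/20 of it earns 16.2.
Total value = 58.2.

58.2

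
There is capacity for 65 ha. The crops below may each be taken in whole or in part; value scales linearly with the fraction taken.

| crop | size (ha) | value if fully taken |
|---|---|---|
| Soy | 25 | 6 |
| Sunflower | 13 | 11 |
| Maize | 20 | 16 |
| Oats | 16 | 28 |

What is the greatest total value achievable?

58.84

Rank by value-to-size ratio: Oats 28/16≈1.75, Sunflower 11/13≈0.846, Maize 16/20≈0.8, Soy 6/25≈0.24.
Oats: take in full, 16 ha for value 28 ; 49 left.
All 13 ha of Sunflower fit (value 11) ; 36 remain.
Maize: take in full, 20 ha for value 16 ; 16 left.
Fill the last 16 ha with part of Soy: 16/25 of it earns 3.84.
Total value = 58.84.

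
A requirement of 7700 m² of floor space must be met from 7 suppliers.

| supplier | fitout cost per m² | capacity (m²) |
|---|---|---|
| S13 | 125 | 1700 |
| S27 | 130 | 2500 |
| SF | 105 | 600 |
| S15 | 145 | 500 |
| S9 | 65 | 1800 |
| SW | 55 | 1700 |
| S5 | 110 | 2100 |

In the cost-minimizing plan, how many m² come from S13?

1500

Use suppliers in increasing cost order.
Take 1700 from SW at 55 ; need 6000 more.
S9 at 65: take all 1800 m² ; 4200 still needed.
SF at 105: take all 600 m² ; 3600 still needed.
S5 at 110: take all 2100 m² ; 1500 still needed.
Take 1500 from S13 at 125 to finish.
S27, S15: unused.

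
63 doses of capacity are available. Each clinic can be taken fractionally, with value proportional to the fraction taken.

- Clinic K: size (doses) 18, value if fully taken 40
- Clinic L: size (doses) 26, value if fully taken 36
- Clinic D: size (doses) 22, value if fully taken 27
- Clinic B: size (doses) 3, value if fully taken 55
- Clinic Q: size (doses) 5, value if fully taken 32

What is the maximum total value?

Rank by value-to-size ratio: Clinic B 55/3≈18.3, Clinic Q 32/5≈6.4, Clinic K 40/18≈2.22, Clinic L 36/26≈1.38, Clinic D 27/22≈1.23.
Clinic B: take in full, 3 doses for value 55 → 60 left.
Clinic Q: take in full, 5 doses for value 32 → 55 left.
All 18 doses of Clinic K fit (value 40) → 37 remain.
Take all of Clinic L (26 doses, value 36) → 11 doses left.
11 doses left: a 11/22 share of Clinic D gives 27×11/22 = 13.5.
Total value = 176.5.

176.5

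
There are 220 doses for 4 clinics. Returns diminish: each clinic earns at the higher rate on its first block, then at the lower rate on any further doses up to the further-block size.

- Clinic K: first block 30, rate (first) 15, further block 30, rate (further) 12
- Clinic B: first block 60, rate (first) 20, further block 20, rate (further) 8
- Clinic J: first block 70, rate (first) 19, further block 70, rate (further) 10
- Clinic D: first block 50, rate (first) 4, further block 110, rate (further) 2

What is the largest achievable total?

3640

Order all 8 blocks by rate: Clinic B/T1 20 > Clinic J/T1 19 > Clinic K/T1 15 > Clinic K/T2 12 > Clinic J/T2 10 > Clinic B/T2 8 > Clinic D/T1 4 > Clinic D/T2 2.
Fill Clinic B T1 block (60 at 20) ; 160 left.
Fill Clinic J T1 block (70 at 19) ; 90 left.
Clinic K T1 at 15: fill all 30 ; 60 left.
Clinic K T2 at 12: fill all 30 ; 30 left.
Clinic J/T2: +30 of 70 at 10; pool empty.
Total = 20×60 + 19×70 + 15×30 + 12×30 + 10×30 = 3640.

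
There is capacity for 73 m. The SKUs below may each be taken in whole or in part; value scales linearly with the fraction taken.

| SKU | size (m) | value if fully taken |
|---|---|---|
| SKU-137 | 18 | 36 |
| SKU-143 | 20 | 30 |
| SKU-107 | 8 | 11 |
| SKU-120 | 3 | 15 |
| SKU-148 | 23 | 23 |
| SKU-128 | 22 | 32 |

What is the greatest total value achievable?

Sort by value density: SKU-120 15/3≈5, SKU-137 36/18≈2, SKU-143 30/20≈1.5, SKU-128 32/22≈1.45, SKU-107 11/8≈1.38, SKU-148 23/23≈1.
SKU-120: take in full, 3 m for value 15 ; 70 left.
All 18 m of SKU-137 fit (value 36) ; 52 remain.
All 20 m of SKU-143 fit (value 30) ; 32 remain.
All 22 m of SKU-128 fit (value 32) ; 10 remain.
SKU-107: take in full, 8 m for value 11 ; 2 left.
2 m left: a 2/23 share of SKU-148 gives 23×2/23 = 2.
Total value = 126.

126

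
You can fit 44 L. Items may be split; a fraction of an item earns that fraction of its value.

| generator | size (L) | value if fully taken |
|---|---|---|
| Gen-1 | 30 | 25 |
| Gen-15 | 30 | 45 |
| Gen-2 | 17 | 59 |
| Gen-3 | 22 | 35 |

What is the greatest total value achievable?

101.5

Rank by value-to-size ratio: Gen-2 59/17≈3.47, Gen-3 35/22≈1.59, Gen-15 45/30≈1.5, Gen-1 25/30≈0.833.
Take all of Gen-2 (17 L, value 59) → 27 L left.
Gen-3: take in full, 22 L for value 35 → 5 left.
Only 5 L remain; take 5/30 of Gen-15 for value 45×5/30 = 7.5.
Total value = 101.5.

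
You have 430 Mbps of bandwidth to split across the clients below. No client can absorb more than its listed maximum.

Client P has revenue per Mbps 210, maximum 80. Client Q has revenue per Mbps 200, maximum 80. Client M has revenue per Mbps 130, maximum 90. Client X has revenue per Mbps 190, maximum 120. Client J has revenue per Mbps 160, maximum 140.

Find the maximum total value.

Highest revenue per Mbps first: Client P 210 > Client Q 200 > Client X 190 > Client J 160 > Client M 130.
Client P takes 80 to reach its cap of 80 — 350 left.
Client Q takes 80 to reach its cap of 80 — 270 left.
Client X takes 120 to reach its cap of 120 — 150 left.
Client J: +140 to 140 (cap) — 10 left.
Client M: +10 (room for 90) → 10. Pool exhausted.
Total = 210×80 + 200×80 + 130×10 + 190×120 + 160×140 = 79300.

79300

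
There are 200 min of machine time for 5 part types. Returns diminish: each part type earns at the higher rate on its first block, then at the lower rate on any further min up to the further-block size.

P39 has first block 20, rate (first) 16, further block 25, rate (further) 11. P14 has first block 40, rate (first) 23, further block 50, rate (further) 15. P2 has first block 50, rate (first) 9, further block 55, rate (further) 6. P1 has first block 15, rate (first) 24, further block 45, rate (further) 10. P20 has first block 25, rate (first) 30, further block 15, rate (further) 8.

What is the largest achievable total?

3625

Order all 10 blocks by rate: P20/tier1 30 > P1/tier1 24 > P14/tier1 23 > P39/tier1 16 > P14/tier2 15 > P39/tier2 11 > P1/tier2 10 > P2/tier1 9 > P20/tier2 8 > P2/tier2 6.
Fill P20 tier1 block (25 at 30) ; 175 left.
P1 tier1 at 24: fill all 15 ; 160 left.
P14 tier1 at 23: fill all 40 ; 120 left.
P39 tier1 at 16: fill all 20 ; 100 left.
Fill P14 tier2 block (50 at 15) ; 50 left.
P39 tier2 at 11: fill all 25 ; 25 left.
P1 tier2 at 10: only 25 left, fill 25.
Total = 30×25 + 24×15 + 23×40 + 16×20 + 15×50 + 11×25 + 10×25 = 3625.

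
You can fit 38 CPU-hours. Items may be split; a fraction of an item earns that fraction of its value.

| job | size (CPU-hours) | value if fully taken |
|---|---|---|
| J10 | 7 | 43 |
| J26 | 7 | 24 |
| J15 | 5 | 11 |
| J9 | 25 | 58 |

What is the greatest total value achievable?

122.68

Sort by value density: J10 43/7≈6.14, J26 24/7≈3.43, J9 58/25≈2.32, J15 11/5≈2.2.
J10: take in full, 7 CPU-hours for value 43 ; 31 left.
Take all of J26 (7 CPU-hours, value 24) ; 24 CPU-hours left.
Only 24 CPU-hours remain; take 24/25 of J9 for value 58×24/25 = 55.68.
Total value = 122.68.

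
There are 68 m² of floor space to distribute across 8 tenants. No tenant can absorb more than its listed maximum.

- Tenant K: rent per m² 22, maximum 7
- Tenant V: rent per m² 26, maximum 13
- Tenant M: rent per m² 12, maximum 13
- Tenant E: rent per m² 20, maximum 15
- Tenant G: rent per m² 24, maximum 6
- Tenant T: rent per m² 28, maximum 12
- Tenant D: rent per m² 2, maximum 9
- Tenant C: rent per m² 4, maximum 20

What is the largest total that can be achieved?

1436

Rank by rent per m²: Tenant T 28 > Tenant V 26 > Tenant G 24 > Tenant K 22 > Tenant E 20 > Tenant M 12 > Tenant C 4 > Tenant D 2.
Give Tenant T 12 to hit its cap of 12 — 56 left.
Tenant V: +13 to 13 (cap) — 43 left.
Tenant G: +6 to 6 (cap) — 37 left.
Tenant K takes 7 to reach its cap of 7 — 30 left.
Tenant E takes 15 to reach its cap of 15 — 15 left.
Give Tenant M 13 to hit its cap of 13 — 2 left.
Tenant C has room for 20 but only 2 remain, so it gets 2.
Total = 22×7 + 26×13 + 12×13 + 20×15 + 24×6 + 28×12 + 4×2 = 1436.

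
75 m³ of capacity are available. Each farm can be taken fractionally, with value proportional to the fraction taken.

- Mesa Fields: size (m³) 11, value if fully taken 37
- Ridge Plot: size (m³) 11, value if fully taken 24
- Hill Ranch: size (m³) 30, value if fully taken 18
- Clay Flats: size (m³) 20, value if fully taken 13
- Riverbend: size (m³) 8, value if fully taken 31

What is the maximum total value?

Rank by value-to-size ratio: Riverbend 31/8≈3.88, Mesa Fields 37/11≈3.36, Ridge Plot 24/11≈2.18, Clay Flats 13/20≈0.65, Hill Ranch 18/30≈0.6.
All 8 m³ of Riverbend fit (value 31) ; 67 remain.
Take all of Mesa Fields (11 m³, value 37) ; 56 m³ left.
All 11 m³ of Ridge Plot fit (value 24) ; 45 remain.
All 20 m³ of Clay Flats fit (value 13) ; 25 remain.
Only 25 m³ remain; take 25/30 of Hill Ranch for value 18×25/30 = 15.
Total value = 120.

120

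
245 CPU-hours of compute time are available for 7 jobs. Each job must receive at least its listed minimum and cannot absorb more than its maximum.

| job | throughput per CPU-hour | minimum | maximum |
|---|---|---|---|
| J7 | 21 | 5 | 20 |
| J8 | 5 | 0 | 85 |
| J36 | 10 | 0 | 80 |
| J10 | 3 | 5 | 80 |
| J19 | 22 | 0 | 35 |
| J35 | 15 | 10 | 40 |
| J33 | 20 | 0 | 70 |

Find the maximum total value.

Meeting every minimum uses 5+0+0+5+0+10+0 = 20 CPU-hours, leaving 225.
Highest throughput per CPU-hour first: J19 22 > J7 21 > J33 20 > J35 15 > J36 10 > J8 5 > J10 3.
J19 takes 35 more to reach its cap of 35 — 190 left.
J7 takes 15 more to reach its cap of 20 — 175 left.
Give J33 70 more to hit its cap of 70 — 105 left.
Give J35 30 more to hit its cap of 40 — 75 left.
J36 has room for 80 more but only 75 remain, so it gets 75.
Total = 21×20 + 10×75 + 3×5 + 22×35 + 15×40 + 20×70 = 3955.

3955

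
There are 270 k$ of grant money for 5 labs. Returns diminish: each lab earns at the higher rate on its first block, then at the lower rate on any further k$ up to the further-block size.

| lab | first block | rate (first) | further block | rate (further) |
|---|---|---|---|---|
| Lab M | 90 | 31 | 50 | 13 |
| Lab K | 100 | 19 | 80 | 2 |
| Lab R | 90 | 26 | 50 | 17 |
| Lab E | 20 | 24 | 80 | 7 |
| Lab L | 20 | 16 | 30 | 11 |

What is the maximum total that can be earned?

6940

Order all 10 blocks by rate: Lab M/tier1 31 > Lab R/tier1 26 > Lab E/tier1 24 > Lab K/tier1 19 > Lab R/tier2 17 > Lab L/tier1 16 > Lab M/tier2 13 > Lab L/tier2 11 > Lab E/tier2 7 > Lab K/tier2 2.
Lab M tier1 at 31: fill all 90 — 180 left.
Lab R/tier1 (26): +90 — 90 left.
Fill Lab E tier1 block (20 at 24) — 70 left.
70 remain; put them into Lab K tier1 at 19.
Total = 31×90 + 26×90 + 24×20 + 19×70 = 6940.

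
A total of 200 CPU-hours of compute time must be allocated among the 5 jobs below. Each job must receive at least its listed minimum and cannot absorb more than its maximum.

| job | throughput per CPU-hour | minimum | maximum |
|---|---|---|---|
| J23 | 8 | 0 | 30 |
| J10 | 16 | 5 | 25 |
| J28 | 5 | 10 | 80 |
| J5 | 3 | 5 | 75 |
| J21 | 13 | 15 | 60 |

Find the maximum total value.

Meeting every minimum uses 0+5+10+5+15 = 35 CPU-hours, leaving 165.
Highest throughput per CPU-hour first: J10 16 > J21 13 > J23 8 > J28 5 > J5 3.
Give J10 20 more to hit its cap of 25 → 145 left.
J21 takes 45 more to reach its cap of 60 → 100 left.
J23: +30 to 30 (cap) → 70 left.
J28 takes 70 more to reach its cap of 80 → 0 left.
Total = 8×30 + 16×25 + 5×80 + 3×5 + 13×60 = 1835.

1835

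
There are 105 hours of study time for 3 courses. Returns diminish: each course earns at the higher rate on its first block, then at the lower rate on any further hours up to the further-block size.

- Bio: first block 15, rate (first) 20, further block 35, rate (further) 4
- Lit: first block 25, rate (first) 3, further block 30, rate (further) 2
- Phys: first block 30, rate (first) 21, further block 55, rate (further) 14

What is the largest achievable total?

Treat each block as its own option and order by rate: Phys/T1 21 > Bio/T1 20 > Phys/T2 14 > Bio/T2 4 > Lit/T1 3 > Lit/T2 2.
Phys T1 at 21: fill all 30 — 75 left.
Bio/T1 (20): +15 — 60 left.
Phys T2 at 14: fill all 55 — 5 left.
5 remain; put them into Bio T2 at 4.
Total = 21×30 + 20×15 + 14×55 + 4×5 = 1720.

1720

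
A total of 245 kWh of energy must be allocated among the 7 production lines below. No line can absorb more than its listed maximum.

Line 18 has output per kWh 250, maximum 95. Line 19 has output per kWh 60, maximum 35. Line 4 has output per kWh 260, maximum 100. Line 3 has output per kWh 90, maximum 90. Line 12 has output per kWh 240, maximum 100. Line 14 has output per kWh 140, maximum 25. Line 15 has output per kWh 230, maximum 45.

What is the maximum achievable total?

61750

Order the production lines by output per kWh: Line 4 260 > Line 18 250 > Line 12 240 > Line 15 230 > Line 14 140 > Line 3 90 > Line 19 60.
Give Line 4 100 to hit its cap of 100 ; 145 left.
Line 18 takes 95 to reach its cap of 95 ; 50 left.
Line 12: +50 (room for 100) → 50. Pool exhausted.
Total = 250×95 + 260×100 + 240×50 = 61750.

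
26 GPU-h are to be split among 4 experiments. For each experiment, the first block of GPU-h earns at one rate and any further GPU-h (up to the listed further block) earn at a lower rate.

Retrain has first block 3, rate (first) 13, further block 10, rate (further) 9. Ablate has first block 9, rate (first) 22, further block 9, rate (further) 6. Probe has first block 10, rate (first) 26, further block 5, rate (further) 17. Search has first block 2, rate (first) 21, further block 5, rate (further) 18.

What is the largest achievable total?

Order all 8 blocks by rate: Probe/first 26 > Ablate/first 22 > Search/first 21 > Search/second 18 > Probe/second 17 > Retrain/first 13 > Retrain/second 9 > Ablate/second 6.
Probe/first (26): +10 — 16 left.
Ablate/first (22): +9 — 7 left.
Search/first (21): +2 — 5 left.
Fill Search second block (5 at 18) — 0 left.
Total = 26×10 + 22×9 + 21×2 + 18×5 = 590.

590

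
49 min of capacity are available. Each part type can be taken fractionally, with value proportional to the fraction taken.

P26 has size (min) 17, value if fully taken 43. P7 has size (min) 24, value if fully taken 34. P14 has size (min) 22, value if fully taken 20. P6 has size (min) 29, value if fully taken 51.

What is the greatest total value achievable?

Rank by value-to-size ratio: P26 43/17≈2.53, P6 51/29≈1.76, P7 34/24≈1.42, P14 20/22≈0.909.
All 17 min of P26 fit (value 43) ; 32 remain.
Take all of P6 (29 min, value 51) ; 3 min left.
Only 3 min remain; take 3/24 of P7 for value 34×3/24 = 4.25.
Total value = 98.25.

98.25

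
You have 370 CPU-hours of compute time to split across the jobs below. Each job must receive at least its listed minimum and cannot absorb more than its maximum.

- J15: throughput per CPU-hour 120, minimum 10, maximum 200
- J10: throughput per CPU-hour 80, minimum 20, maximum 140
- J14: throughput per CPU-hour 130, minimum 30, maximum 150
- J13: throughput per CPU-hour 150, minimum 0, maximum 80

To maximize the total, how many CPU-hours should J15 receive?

120

Meeting every minimum uses 10+20+30+0 = 60 CPU-hours, leaving 310.
Rank by throughput per CPU-hour: J13 150 > J14 130 > J15 120 > J10 80.
J13 takes 80 more to reach its cap of 80 → 230 left.
J14: +120 to 150 (cap) → 110 left.
J15 has room for 190 more but only 110 remain, so it gets 120.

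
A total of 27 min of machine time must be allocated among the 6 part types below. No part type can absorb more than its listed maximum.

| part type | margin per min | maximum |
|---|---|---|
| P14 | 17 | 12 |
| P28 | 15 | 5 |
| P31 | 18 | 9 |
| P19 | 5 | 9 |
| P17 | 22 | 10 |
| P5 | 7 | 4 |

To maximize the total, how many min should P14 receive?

Order the part types by margin per min: P17 22 > P31 18 > P14 17 > P28 15 > P5 7 > P19 5.
Give P17 10 to hit its cap of 10 → 17 left.
P31 takes 9 to reach its cap of 9 → 8 left.
Only 8 left; P14 takes them to reach 8.

8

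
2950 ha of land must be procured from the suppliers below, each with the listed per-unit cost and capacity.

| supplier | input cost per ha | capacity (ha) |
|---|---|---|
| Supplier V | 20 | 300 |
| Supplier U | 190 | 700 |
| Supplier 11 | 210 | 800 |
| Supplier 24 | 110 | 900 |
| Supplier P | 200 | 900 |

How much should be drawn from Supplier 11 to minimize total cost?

Cheapest first:
Supplier V (20): use full 300 → 2650 ha to go.
Supplier 24 at 110: take all 900 ha → 1750 still needed.
Supplier U at 190: take all 700 ha → 1050 still needed.
Take 900 from Supplier P at 200 → need 150 more.
Supplier 11 (210): take the remaining 150 → done.

150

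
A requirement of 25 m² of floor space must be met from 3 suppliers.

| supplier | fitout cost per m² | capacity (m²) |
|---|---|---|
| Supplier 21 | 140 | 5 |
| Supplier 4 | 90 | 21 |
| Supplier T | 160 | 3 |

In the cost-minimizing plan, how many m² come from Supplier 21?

Fill from the cheapest supplier first.
Supplier 4 at 90: take all 21 m² ; 4 still needed.
Take 4 from Supplier 21 at 140 to finish.
Supplier T: unused.

4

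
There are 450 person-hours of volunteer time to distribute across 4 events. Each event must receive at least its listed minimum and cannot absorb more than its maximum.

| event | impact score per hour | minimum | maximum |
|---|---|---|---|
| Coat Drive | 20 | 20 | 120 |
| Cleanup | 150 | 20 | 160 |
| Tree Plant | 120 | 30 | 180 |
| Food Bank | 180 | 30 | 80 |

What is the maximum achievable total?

Meeting every minimum uses 20+20+30+30 = 100 person-hours, leaving 350.
Rank by impact score per hour: Food Bank 180 > Cleanup 150 > Tree Plant 120 > Coat Drive 20.
Food Bank takes 50 more to reach its cap of 80 → 300 left.
Cleanup: +140 to 160 (cap) → 160 left.
Give Tree Plant 150 more to hit its cap of 180 → 10 left.
Coat Drive has room for 100 more but only 10 remain, so it gets 30.
Total = 20×30 + 150×160 + 120×180 + 180×80 = 60600.

60600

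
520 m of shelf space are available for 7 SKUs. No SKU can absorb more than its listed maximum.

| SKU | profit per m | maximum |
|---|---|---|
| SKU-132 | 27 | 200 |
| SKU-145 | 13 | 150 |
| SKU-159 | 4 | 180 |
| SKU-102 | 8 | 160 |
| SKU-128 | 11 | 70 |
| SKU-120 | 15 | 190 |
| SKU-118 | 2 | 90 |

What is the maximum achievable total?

9940

Highest profit per m first: SKU-132 27 > SKU-120 15 > SKU-145 13 > SKU-128 11 > SKU-102 8 > SKU-159 4 > SKU-118 2.
SKU-132: +200 to 200 (cap) → 320 left.
Give SKU-120 190 to hit its cap of 190 → 130 left.
SKU-145 has room for 150 but only 130 remain, so it gets 130.
Total = 27×200 + 13×130 + 15×190 = 9940.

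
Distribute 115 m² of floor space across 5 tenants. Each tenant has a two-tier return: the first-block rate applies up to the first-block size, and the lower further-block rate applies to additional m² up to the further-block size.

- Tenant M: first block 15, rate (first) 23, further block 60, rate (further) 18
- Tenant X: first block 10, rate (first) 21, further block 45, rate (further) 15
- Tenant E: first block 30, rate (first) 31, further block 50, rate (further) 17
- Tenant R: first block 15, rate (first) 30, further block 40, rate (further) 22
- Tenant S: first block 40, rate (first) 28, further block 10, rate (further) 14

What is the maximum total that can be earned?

Order all 10 blocks by rate: Tenant E/tier1 31 > Tenant R/tier1 30 > Tenant S/tier1 28 > Tenant M/tier1 23 > Tenant R/tier2 22 > Tenant X/tier1 21 > Tenant M/tier2 18 > Tenant E/tier2 17 > Tenant X/tier2 15 > Tenant S/tier2 14.
Fill Tenant E tier1 block (30 at 31) ; 85 left.
Tenant R tier1 at 30: fill all 15 ; 70 left.
Fill Tenant S tier1 block (40 at 28) ; 30 left.
Fill Tenant M tier1 block (15 at 23) ; 15 left.
15 remain; put them into Tenant R tier2 at 22.
Total = 31×30 + 30×15 + 28×40 + 23×15 + 22×15 = 3175.

3175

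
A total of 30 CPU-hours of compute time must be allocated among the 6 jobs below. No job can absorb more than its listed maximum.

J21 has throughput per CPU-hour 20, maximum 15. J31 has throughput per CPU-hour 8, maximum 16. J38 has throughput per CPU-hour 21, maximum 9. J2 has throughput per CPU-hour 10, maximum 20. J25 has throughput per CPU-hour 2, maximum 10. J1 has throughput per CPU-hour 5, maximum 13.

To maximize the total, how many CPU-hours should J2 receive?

6

Order the jobs by throughput per CPU-hour: J38 21 > J21 20 > J2 10 > J31 8 > J1 5 > J25 2.
J38 takes 9 to reach its cap of 9 — 21 left.
Give J21 15 to hit its cap of 15 — 6 left.
J2 has room for 20 but only 6 remain, so it gets 6.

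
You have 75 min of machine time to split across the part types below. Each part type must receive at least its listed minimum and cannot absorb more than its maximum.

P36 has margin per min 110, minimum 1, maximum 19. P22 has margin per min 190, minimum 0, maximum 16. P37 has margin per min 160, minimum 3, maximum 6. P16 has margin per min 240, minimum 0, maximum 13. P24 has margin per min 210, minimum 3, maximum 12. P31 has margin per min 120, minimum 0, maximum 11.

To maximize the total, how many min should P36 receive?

Meeting every minimum uses 1+0+3+0+3+0 = 7 min, leaving 68.
Order the part types by margin per min: P16 240 > P24 210 > P22 190 > P37 160 > P31 120 > P36 110.
P16: +13 to 13 (cap) ; 55 left.
Give P24 9 more to hit its cap of 12 ; 46 left.
P22 takes 16 more to reach its cap of 16 ; 30 left.
P37: +3 to 6 (cap) ; 27 left.
Give P31 11 more to hit its cap of 11 ; 16 left.
P36 has room for 18 more but only 16 remain, so it gets 17.

17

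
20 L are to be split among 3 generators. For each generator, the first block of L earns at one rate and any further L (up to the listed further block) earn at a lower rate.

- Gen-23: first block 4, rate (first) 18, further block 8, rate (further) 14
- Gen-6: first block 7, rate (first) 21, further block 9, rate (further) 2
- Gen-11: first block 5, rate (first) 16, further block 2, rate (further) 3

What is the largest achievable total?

Rank every tier by rate: Gen-6/tier1 21 > Gen-23/tier1 18 > Gen-11/tier1 16 > Gen-23/tier2 14 > Gen-11/tier2 3 > Gen-6/tier2 2.
Gen-6 tier1 at 21: fill all 7 → 13 left.
Fill Gen-23 tier1 block (4 at 18) → 9 left.
Fill Gen-11 tier1 block (5 at 16) → 4 left.
4 remain; put them into Gen-23 tier2 at 14.
Total = 21×7 + 18×4 + 16×5 + 14×4 = 355.

355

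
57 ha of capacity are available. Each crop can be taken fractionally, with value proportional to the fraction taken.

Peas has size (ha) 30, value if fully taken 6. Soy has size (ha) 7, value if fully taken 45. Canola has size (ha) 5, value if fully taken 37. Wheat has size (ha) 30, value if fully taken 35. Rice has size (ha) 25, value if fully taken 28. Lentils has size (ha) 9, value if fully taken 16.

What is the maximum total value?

Sort by value density: Canola 37/5≈7.4, Soy 45/7≈6.43, Lentils 16/9≈1.78, Wheat 35/30≈1.17, Rice 28/25≈1.12, Peas 6/30≈0.2.
All 5 ha of Canola fit (value 37) ; 52 remain.
All 7 ha of Soy fit (value 45) ; 45 remain.
Take all of Lentils (9 ha, value 16) ; 36 ha left.
Take all of Wheat (30 ha, value 35) ; 6 ha left.
Fill the last 6 ha with part of Rice: 6/25 of it earns 6.72.
Total value = 139.72.

139.72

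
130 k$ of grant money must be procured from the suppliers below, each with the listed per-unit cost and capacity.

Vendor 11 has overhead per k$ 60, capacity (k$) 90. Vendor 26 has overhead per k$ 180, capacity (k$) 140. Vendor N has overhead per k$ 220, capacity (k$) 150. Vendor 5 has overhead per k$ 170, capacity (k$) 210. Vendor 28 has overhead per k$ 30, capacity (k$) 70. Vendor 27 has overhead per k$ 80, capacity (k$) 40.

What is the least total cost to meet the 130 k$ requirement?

Fill from the cheapest supplier first.
Vendor 28 at 30: take all 70 k$ ; 60 still needed.
Take 60 from Vendor 11 at 60 to finish.
Vendor 27, Vendor 5, Vendor 26, Vendor N: unused.
Cost = 70×30 + 60×60 = 5700.

5700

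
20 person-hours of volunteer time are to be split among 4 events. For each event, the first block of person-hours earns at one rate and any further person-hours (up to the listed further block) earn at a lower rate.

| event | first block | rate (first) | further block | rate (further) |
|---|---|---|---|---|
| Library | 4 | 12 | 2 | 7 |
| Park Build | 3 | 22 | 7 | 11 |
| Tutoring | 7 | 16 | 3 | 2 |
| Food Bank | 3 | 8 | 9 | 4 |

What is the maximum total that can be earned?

Rank every tier by rate: Park Build/tier1 22 > Tutoring/tier1 16 > Library/tier1 12 > Park Build/tier2 11 > Food Bank/tier1 8 > Library/tier2 7 > Food Bank/tier2 4 > Tutoring/tier2 2.
Park Build tier1 at 22: fill all 3 → 17 left.
Tutoring tier1 at 16: fill all 7 → 10 left.
Library tier1 at 12: fill all 4 → 6 left.
Park Build/tier2: +6 of 7 at 11; pool empty.
Total = 22×3 + 16×7 + 12×4 + 11×6 = 292.

292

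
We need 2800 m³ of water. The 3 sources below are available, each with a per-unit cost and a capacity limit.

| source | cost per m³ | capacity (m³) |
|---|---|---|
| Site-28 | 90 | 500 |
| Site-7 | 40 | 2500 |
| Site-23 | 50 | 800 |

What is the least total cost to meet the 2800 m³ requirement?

Fill from the cheapest source first.
Site-7 (40): use full 2500 → 300 m³ to go.
Site-23 (50): take the remaining 300 → done.
Site-28: unused.
Cost = 2500×40 + 300×50 = 115000.

115000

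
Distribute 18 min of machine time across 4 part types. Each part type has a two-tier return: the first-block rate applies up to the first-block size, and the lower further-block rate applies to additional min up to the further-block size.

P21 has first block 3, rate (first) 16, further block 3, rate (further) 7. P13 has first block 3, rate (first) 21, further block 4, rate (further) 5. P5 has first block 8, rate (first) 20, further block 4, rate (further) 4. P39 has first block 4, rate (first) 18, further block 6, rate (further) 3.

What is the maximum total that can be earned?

Order all 8 blocks by rate: P13/tier1 21 > P5/tier1 20 > P39/tier1 18 > P21/tier1 16 > P21/tier2 7 > P13/tier2 5 > P5/tier2 4 > P39/tier2 3.
P13/tier1 (21): +3 — 15 left.
P5 tier1 at 20: fill all 8 — 7 left.
P39/tier1 (18): +4 — 3 left.
P21 tier1 at 16: fill all 3 — 0 left.
Total = 21×3 + 20×8 + 18×4 + 16×3 = 343.

343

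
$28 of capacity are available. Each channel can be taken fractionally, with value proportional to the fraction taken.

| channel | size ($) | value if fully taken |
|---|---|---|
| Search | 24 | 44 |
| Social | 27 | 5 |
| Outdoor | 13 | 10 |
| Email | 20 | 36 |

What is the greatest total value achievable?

51.2

Best value per unit of size first: Search 44/24≈1.83, Email 36/20≈1.8, Outdoor 10/13≈0.769, Social 5/27≈0.185.
Search: take in full, 24 $ for value 44 — 4 left.
Only 4 $ remain; take 4/20 of Email for value 36×4/20 = 7.2.
Total value = 51.2.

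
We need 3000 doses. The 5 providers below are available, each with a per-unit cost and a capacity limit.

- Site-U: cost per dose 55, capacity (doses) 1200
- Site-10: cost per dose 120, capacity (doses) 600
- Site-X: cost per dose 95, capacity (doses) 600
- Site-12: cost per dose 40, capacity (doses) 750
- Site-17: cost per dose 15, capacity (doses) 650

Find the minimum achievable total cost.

Use providers in increasing cost order.
Site-17 (15): use full 650 ; 2350 doses to go.
Take 750 from Site-12 at 40 ; need 1600 more.
Site-U (55): use full 1200 ; 400 doses to go.
Site-X at 95: take 400 of its 600 ; requirement met.
Site-10: unused.
Cost = 650×15 + 750×40 + 1200×55 + 400×95 = 143750.

143750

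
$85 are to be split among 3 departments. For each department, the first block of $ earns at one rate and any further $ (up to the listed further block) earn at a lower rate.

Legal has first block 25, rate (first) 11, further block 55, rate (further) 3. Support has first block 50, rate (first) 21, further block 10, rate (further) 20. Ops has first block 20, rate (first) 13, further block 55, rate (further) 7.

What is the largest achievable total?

1565

Rank every tier by rate: Support/tier1 21 > Support/tier2 20 > Ops/tier1 13 > Legal/tier1 11 > Ops/tier2 7 > Legal/tier2 3.
Support tier1 at 21: fill all 50 — 35 left.
Fill Support tier2 block (10 at 20) — 25 left.
Ops tier1 at 13: fill all 20 — 5 left.
Legal/tier1: +5 of 25 at 11; pool empty.
Total = 21×50 + 20×10 + 13×20 + 11×5 = 1565.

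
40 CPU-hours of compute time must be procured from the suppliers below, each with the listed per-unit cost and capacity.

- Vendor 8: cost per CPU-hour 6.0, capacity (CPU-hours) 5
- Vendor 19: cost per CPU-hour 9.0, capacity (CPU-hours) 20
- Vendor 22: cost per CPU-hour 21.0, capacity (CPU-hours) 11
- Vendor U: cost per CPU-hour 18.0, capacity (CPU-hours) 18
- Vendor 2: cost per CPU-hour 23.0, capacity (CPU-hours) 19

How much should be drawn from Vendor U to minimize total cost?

15

Fill from the cheapest supplier first.
Take 5 from Vendor 8 at 6.0 → need 35 more.
Vendor 19 (9.0): use full 20 → 15 CPU-hours to go.
Take 15 from Vendor U at 18.0 to finish.
Vendor 22, Vendor 2: unused.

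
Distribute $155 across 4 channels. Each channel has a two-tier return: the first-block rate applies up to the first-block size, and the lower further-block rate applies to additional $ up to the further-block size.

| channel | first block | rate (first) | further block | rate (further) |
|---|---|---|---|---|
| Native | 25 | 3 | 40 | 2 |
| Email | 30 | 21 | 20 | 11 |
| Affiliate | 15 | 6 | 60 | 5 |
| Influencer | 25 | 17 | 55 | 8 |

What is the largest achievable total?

1855

Rank every tier by rate: Email/tier1 21 > Influencer/tier1 17 > Email/tier2 11 > Influencer/tier2 8 > Affiliate/tier1 6 > Affiliate/tier2 5 > Native/tier1 3 > Native/tier2 2.
Fill Email tier1 block (30 at 21) ; 125 left.
Influencer/tier1 (17): +25 ; 100 left.
Fill Email tier2 block (20 at 11) ; 80 left.
Influencer tier2 at 8: fill all 55 ; 25 left.
Affiliate/tier1 (6): +15 ; 10 left.
Affiliate/tier2: +10 of 60 at 5; pool empty.
Total = 21×30 + 17×25 + 11×20 + 8×55 + 6×15 + 5×10 = 1855.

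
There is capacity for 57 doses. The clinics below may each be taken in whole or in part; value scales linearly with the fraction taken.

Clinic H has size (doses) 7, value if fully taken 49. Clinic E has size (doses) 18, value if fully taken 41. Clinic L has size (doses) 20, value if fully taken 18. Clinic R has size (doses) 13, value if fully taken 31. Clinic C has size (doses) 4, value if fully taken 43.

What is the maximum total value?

Best value per unit of size first: Clinic C 43/4≈10.8, Clinic H 49/7≈7, Clinic R 31/13≈2.38, Clinic E 41/18≈2.28, Clinic L 18/20≈0.9.
Clinic C: take in full, 4 doses for value 43 ; 53 left.
Clinic H: take in full, 7 doses for value 49 ; 46 left.
Clinic R: take in full, 13 doses for value 31 ; 33 left.
Clinic E: take in full, 18 doses for value 41 ; 15 left.
Fill the last 15 doses with part of Clinic L: 15/20 of it earns 13.5.
Total value = 177.5.

177.5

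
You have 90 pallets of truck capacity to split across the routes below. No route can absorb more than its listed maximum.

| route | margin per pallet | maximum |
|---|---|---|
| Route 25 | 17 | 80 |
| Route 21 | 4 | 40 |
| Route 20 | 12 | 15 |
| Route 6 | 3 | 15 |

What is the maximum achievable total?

1480

Highest margin per pallet first: Route 25 17 > Route 20 12 > Route 21 4 > Route 6 3.
Route 25 takes 80 to reach its cap of 80 ; 10 left.
Route 20 has room for 15 but only 10 remain, so it gets 10.
Total = 17×80 + 12×10 = 1480.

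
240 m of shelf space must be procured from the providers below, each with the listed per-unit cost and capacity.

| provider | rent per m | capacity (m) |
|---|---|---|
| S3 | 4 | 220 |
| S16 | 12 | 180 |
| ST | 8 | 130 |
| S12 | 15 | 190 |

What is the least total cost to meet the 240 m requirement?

Cheapest first:
S3 at 4: take all 220 m → 20 still needed.
ST (8): take the remaining 20 → done.
S16, S12: unused.
Cost = 220×4 + 20×8 = 1040.

1040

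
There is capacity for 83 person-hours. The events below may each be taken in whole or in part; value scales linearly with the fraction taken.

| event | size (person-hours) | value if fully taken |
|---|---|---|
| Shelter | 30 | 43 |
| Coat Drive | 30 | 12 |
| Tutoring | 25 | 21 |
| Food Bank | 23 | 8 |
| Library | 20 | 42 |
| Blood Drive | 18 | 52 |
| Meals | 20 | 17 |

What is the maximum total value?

Rank by value-to-size ratio: Blood Drive 52/18≈2.89, Library 42/20≈2.1, Shelter 43/30≈1.43, Meals 17/20≈0.85, Tutoring 21/25≈0.84, Coat Drive 12/30≈0.4, Food Bank 8/23≈0.348.
All 18 person-hours of Blood Drive fit (value 52) ; 65 remain.
All 20 person-hours of Library fit (value 42) ; 45 remain.
Take all of Shelter (30 person-hours, value 43) ; 15 person-hours left.
Only 15 person-hours remain; take 15/20 of Meals for value 17×15/20 = 12.75.
Total value = 149.75.

149.75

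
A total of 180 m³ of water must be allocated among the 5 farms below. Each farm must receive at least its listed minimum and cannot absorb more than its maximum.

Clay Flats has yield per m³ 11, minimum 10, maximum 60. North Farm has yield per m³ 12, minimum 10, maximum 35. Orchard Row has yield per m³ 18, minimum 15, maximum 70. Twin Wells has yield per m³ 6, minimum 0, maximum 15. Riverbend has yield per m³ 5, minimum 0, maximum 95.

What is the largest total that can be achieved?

Meeting every minimum uses 10+10+15+0+0 = 35 m³, leaving 145.
Rank by yield per m³: Orchard Row 18 > North Farm 12 > Clay Flats 11 > Twin Wells 6 > Riverbend 5.
Orchard Row takes 55 more to reach its cap of 70 — 90 left.
Give North Farm 25 more to hit its cap of 35 — 65 left.
Give Clay Flats 50 more to hit its cap of 60 — 15 left.
Give Twin Wells 15 more to hit its cap of 15 — 0 left.
Total = 11×60 + 12×35 + 18×70 + 6×15 = 2430.

2430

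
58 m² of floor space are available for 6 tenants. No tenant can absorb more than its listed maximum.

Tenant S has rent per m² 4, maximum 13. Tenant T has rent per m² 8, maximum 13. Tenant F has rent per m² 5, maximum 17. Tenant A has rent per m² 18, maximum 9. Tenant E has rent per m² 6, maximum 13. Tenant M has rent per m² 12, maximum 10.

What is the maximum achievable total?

529

Highest rent per m² first: Tenant A 18 > Tenant M 12 > Tenant T 8 > Tenant E 6 > Tenant F 5 > Tenant S 4.
Tenant A: +9 to 9 (cap) → 49 left.
Give Tenant M 10 to hit its cap of 10 → 39 left.
Tenant T: +13 to 13 (cap) → 26 left.
Tenant E takes 13 to reach its cap of 13 → 13 left.
Tenant F: +13 (room for 17) → 13. Pool exhausted.
Total = 8×13 + 5×13 + 18×9 + 6×13 + 12×10 = 529.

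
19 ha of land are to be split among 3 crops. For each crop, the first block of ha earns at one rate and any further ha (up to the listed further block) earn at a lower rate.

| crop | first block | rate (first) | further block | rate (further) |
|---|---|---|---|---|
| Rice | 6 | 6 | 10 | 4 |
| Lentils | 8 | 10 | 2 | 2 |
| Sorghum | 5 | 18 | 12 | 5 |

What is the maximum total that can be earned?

206

Treat each block as its own option and order by rate: Sorghum/tier1 18 > Lentils/tier1 10 > Rice/tier1 6 > Sorghum/tier2 5 > Rice/tier2 4 > Lentils/tier2 2.
Sorghum tier1 at 18: fill all 5 — 14 left.
Lentils tier1 at 10: fill all 8 — 6 left.
Fill Rice tier1 block (6 at 6) — 0 left.
Total = 18×5 + 10×8 + 6×6 = 206.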